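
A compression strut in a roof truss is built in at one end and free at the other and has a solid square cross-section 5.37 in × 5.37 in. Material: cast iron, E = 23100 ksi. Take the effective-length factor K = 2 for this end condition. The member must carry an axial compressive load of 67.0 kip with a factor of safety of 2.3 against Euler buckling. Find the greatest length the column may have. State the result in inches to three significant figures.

I = a⁴/12 = 5.37⁴/12 = 69.30 in⁴
Required critical load P_cr = n·P = 2.3 × 67.0 = 154.1 kip = 1.541×10^5 lb
From P_cr = π²EI/(K·L)²:  L = (1/K)·√(π²EI/P_cr) = (1/2)·√(π²×2.31×10^7×69.30/1.541×10^5)
L = 160 in

L_max ≈ 160 in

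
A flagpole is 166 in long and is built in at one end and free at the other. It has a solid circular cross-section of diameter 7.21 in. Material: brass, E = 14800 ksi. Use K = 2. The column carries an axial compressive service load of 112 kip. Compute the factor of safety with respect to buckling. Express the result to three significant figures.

I = πd⁴/64 = π×7.21⁴/64 = 132.7 in⁴
Effective length L_e = K·L = 2 × 166 = 332.0 in
P_cr = π²EI / L_e² = π² × 14800×10³ × 132.7 / 332.0² = 1.758×10^5 lb
Factor of safety n = P_cr / P = 175.79 / 112 = 1.57

n ≈ 1.57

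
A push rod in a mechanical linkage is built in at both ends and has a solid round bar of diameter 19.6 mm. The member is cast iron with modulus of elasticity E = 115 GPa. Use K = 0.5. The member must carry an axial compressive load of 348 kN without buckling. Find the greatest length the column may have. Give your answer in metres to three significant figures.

L_max ≈ 0.307 m

I = πd⁴/64 = π×19.6⁴/64 = 7.244×10^3 mm⁴
I = 7.244×10^-9 m⁴
At the buckling limit P_cr = P = 3.480×10^5 N
From P_cr = π²EI/(K·L)²:  L = (1/K)·√(π²EI/P_cr) = (1/0.5)·√(π²×1.15×10^11×7.244×10^-9/3.480×10^5)
L = 0.307 m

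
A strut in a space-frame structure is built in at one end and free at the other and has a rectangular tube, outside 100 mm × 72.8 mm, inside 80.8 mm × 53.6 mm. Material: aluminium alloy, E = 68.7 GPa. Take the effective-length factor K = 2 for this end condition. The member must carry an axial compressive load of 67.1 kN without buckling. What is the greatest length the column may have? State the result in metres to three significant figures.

L_max ≈ 2.35 m

Weak-axis I_min = (h_o·b_o³ − h_i·b_i³)/12 with b_o = 72.8, b_i = 53.60 mm (shorter outer/inner sides).
I_min = (100×72.8³ − 80.80×53.60³)/12 = 2.178×10^6 mm⁴
I = 2.178×10^-6 m⁴
At the buckling limit P_cr = P = 6.710×10^4 N
From P_cr = π²EI/(K·L)²:  L = (1/K)·√(π²EI/P_cr) = (1/2)·√(π²×6.87×10^10×2.178×10^-6/6.710×10^4)
L = 2.35 m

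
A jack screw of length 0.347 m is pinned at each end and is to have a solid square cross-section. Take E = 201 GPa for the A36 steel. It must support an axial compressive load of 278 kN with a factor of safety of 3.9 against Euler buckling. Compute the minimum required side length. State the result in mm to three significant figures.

a ≈ 29.8 mm

Required P_cr = n·P = 3.9 × 278 = 1084 kN
L_e = K·L = 1 × 0.347 = 0.3470 m
Required I = P_cr·L_e²/(π²E) = 1.084×10^6 × 0.3470² / (π² × 2.01×10^11) = 6.581×10^-8 m⁴
I_req = 6.581×10^4 mm⁴
Solid square: I = a⁴/12  ⇒  a = (12I)^(1/4) = (12×6.581×10^4)^(1/4) = 29.8 mm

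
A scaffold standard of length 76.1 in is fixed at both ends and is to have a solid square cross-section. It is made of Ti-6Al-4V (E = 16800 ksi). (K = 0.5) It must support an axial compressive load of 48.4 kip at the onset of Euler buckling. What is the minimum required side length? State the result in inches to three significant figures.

a ≈ 1.50 in

L_e = K·L = 0.5 × 76.1 = 38.05 in
Required I = P_cr·L_e²/(π²E) = 4.840×10^4 × 38.05² / (π² × 1.68×10^7) = 0.4226 in⁴
Solid square: I = a⁴/12  ⇒  a = (12I)^(1/4) = (12×0.4226)^(1/4) = 1.50 in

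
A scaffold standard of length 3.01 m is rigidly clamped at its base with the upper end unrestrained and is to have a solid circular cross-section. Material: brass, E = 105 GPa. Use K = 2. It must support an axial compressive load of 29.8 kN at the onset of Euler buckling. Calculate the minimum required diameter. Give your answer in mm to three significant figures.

d ≈ 67.9 mm

L_e = K·L = 2 × 3.01 = 6.020 m
Required I = P_cr·L_e²/(π²E) = 2.980×10^4 × 6.020² / (π² × 1.05×10^11) = 1.042×10^-6 m⁴
I_req = 1.042×10^6 mm⁴
Solid circle: I = πd⁴/64  ⇒  d = (64I/π)^(1/4) = (64×1.042×10^6/π)^(1/4) = 67.9 mm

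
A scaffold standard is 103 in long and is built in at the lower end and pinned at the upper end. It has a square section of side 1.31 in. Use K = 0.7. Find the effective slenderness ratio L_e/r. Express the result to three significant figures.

I = a⁴/12 = 1.31⁴/12 = 0.2454 in⁴
A = 1.716 in²;  r_min = √(I/A) = √(0.2454/1.716) = 0.3782 in
L_e = K·L = 0.7 × 103 = 72.10 in
λ = L_e / r_min = 72.100 / 0.3782 = 191

λ ≈ 191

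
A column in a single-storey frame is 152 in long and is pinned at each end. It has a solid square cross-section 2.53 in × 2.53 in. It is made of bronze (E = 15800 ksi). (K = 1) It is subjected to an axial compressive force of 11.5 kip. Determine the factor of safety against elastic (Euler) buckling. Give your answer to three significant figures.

I = a⁴/12 = 2.53⁴/12 = 3.414 in⁴
Effective length L_e = K·L = 1 × 152 = 152.0 in
P_cr = π²EI / L_e² = π² × 15800×10³ × 3.414 / 152.0² = 2.304×10^4 lb
Factor of safety n = P_cr / P = 23.045 / 11.5 = 2.00

n ≈ 2.00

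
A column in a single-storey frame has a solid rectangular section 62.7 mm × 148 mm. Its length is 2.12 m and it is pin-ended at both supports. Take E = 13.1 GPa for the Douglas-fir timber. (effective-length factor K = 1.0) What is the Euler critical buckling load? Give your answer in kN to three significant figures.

P_cr ≈ 87.5 kN

Buckling occurs about the weak axis: I_min = h·b³/12 with b = 62.7 mm (the shorter side).
I_min = 148×62.7³/12 = 3.040×10^6 mm⁴
I = 3.040×10^6 mm⁴ = 3.040×10^-6 m⁴
Effective length L_e = K·L = 1 × 2.12 = 2.120 m
P_cr = π²EI / L_e² = π² × 13.1×10⁹ × 3.040×10^-6 / 2.120² = 8.745×10^4 N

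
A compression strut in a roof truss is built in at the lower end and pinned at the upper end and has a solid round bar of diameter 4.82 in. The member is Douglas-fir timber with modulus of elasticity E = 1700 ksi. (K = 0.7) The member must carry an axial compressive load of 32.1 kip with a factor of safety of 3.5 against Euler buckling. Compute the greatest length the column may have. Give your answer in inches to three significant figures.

I = πd⁴/64 = π×4.82⁴/64 = 26.49 in⁴
Required critical load P_cr = n·P = 3.5 × 32.1 = 112.4 kip = 1.123×10^5 lb
From P_cr = π²EI/(K·L)²:  L = (1/K)·√(π²EI/P_cr) = (1/0.7)·√(π²×1.70×10^6×26.49/1.123×10^5)
L = 89.9 in

L_max ≈ 89.9 in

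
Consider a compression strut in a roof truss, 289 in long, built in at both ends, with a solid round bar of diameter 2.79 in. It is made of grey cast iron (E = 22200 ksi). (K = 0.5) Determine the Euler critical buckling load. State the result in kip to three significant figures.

I = πd⁴/64 = π×2.79⁴/64 = 2.974 in⁴
Effective length L_e = K·L = 0.5 × 289 = 144.5 in
P_cr = π²EI / L_e² = π² × 22200×10³ × 2.974 / 144.5² = 3.121×10^4 lb

P_cr ≈ 31.2 kip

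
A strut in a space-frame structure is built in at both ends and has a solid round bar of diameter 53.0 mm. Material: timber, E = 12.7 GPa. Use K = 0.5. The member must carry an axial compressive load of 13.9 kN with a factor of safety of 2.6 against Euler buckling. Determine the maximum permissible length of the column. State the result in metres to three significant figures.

I = πd⁴/64 = π×53.0⁴/64 = 3.873×10^5 mm⁴
I = 3.873×10^-7 m⁴
Required critical load P_cr = n·P = 2.6 × 13.9 = 36.14 kN = 3.614×10^4 N
From P_cr = π²EI/(K·L)²:  L = (1/K)·√(π²EI/P_cr) = (1/0.5)·√(π²×1.27×10^10×3.873×10^-7/3.614×10^4)
L = 2.32 m

L_max ≈ 2.32 m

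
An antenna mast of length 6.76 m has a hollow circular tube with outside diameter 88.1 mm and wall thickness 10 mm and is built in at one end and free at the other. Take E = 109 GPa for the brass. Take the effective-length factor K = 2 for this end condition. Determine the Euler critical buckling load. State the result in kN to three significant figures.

Inner diameter d_i = 88.1 − 2×10 = 68.10 mm
I = π(d_o⁴ − d_i⁴)/64 = π(88.1⁴ − 68.10⁴)/64 = 1.901×10^6 mm⁴
I = 1.901×10^6 mm⁴ = 1.901×10^-6 m⁴
Effective length L_e = K·L = 2 × 6.76 = 13.52 m
P_cr = π²EI / L_e² = π² × 109×10⁹ × 1.901×10^-6 / 13.52² = 1.119×10^4 N

P_cr ≈ 11.2 kN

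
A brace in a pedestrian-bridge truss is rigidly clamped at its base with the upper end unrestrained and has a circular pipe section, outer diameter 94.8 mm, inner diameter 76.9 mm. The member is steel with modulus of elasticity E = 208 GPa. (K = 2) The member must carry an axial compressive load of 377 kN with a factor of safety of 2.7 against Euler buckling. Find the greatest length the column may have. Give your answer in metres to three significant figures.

d_o = 94.8 mm, d_i = 76.9 mm
I = π(d_o⁴ − d_i⁴)/64 = π(94.8⁴ − 76.90⁴)/64 = 2.248×10^6 mm⁴
I = 2.248×10^-6 m⁴
Required critical load P_cr = n·P = 2.7 × 377 = 1018 kN = 1.018×10^6 N
From P_cr = π²EI/(K·L)²:  L = (1/K)·√(π²EI/P_cr) = (1/2)·√(π²×2.08×10^11×2.248×10^-6/1.018×10^6)
L = 1.06 m

L_max ≈ 1.06 m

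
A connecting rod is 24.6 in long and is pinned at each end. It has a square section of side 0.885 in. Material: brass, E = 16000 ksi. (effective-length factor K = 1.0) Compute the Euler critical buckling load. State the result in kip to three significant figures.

P_cr ≈ 13.3 kip

I = a⁴/12 = 0.885⁴/12 = 5.112×10^-2 in⁴
Effective length L_e = K·L = 1 × 24.6 = 24.60 in
P_cr = π²EI / L_e² = π² × 16000×10³ × 5.112×10^-2 / 24.60² = 1.334×10^4 lb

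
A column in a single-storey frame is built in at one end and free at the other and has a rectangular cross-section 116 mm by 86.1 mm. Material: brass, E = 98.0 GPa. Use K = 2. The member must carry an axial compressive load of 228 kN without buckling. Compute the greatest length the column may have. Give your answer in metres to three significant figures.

Buckling occurs about the weak axis: I_min = h·b³/12 with b = 86.1 mm (the shorter side).
I_min = 116×86.1³/12 = 6.170×10^6 mm⁴
I = 6.170×10^-6 m⁴
At the buckling limit P_cr = P = 2.280×10^5 N
From P_cr = π²EI/(K·L)²:  L = (1/K)·√(π²EI/P_cr) = (1/2)·√(π²×9.80×10^10×6.170×10^-6/2.280×10^5)
L = 2.56 m

L_max ≈ 2.56 m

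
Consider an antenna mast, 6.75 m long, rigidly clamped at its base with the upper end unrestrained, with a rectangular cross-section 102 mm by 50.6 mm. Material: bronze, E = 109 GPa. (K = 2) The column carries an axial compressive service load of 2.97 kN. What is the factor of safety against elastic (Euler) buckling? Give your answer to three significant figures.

n ≈ 2.19

Buckling occurs about the weak axis: I_min = h·b³/12 with b = 50.6 mm (the shorter side).
I_min = 102×50.6³/12 = 1.101×10^6 mm⁴
I = 1.101×10^6 mm⁴ = 1.101×10^-6 m⁴
Effective length L_e = K·L = 2 × 6.75 = 13.50 m
P_cr = π²EI / L_e² = π² × 109×10⁹ × 1.101×10^-6 / 13.50² = 6.500×10^3 N
Factor of safety n = P_cr / P = 6.5002 / 2.97 = 2.19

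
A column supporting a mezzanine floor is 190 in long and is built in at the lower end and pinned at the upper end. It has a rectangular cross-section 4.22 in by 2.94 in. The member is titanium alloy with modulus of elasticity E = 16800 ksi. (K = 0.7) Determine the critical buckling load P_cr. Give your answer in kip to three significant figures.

P_cr ≈ 83.8 kip

Buckling occurs about the weak axis: I_min = h·b³/12 with b = 2.94 in (the shorter side).
I_min = 4.22×2.94³/12 = 8.937 in⁴
Effective length L_e = K·L = 0.7 × 190 = 133.0 in
P_cr = π²EI / L_e² = π² × 16800×10³ × 8.937 / 133.0² = 8.377×10^4 lb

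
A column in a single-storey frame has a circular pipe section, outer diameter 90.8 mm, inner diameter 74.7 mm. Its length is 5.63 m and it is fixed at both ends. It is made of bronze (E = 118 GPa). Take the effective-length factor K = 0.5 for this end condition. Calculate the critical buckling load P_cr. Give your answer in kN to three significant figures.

P_cr ≈ 266 kN

d_o = 90.8 mm, d_i = 74.7 mm
I = π(d_o⁴ − d_i⁴)/64 = π(90.8⁴ − 74.70⁴)/64 = 1.808×10^6 mm⁴
I = 1.808×10^6 mm⁴ = 1.808×10^-6 m⁴
Effective length L_e = K·L = 0.5 × 5.63 = 2.815 m
P_cr = π²EI / L_e² = π² × 118×10⁹ × 1.808×10^-6 / 2.815² = 2.658×10^5 N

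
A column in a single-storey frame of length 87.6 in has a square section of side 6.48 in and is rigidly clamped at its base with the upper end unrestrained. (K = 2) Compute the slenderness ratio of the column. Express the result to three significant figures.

λ ≈ 93.7

For a square r = a/√12 = 6.48/√12 = 1.871 in
L_e = K·L = 2 × 87.6 = 175.2 in
λ = L_e / r_min = 175.20 / 1.871 = 93.7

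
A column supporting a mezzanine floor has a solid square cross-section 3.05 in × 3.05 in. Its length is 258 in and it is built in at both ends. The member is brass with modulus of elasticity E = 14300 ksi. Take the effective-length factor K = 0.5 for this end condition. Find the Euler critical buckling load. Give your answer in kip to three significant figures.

P_cr ≈ 61.2 kip

I = a⁴/12 = 3.05⁴/12 = 7.211 in⁴
Effective length L_e = K·L = 0.5 × 258 = 129.0 in
P_cr = π²EI / L_e² = π² × 14300×10³ × 7.211 / 129.0² = 6.116×10^4 lb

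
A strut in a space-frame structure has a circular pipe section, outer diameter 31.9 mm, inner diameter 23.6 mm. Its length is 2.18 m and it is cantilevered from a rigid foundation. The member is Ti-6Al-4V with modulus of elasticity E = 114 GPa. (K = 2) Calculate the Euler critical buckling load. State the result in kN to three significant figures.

P_cr ≈ 2.11 kN

d_o = 31.9 mm, d_i = 23.6 mm
I = π(d_o⁴ − d_i⁴)/64 = π(31.9⁴ − 23.60⁴)/64 = 3.560×10^4 mm⁴
I = 3.560×10^4 mm⁴ = 3.560×10^-8 m⁴
Effective length L_e = K·L = 2 × 2.18 = 4.360 m
P_cr = π²EI / L_e² = π² × 114×10⁹ × 3.560×10^-8 / 4.360² = 2.107×10^3 N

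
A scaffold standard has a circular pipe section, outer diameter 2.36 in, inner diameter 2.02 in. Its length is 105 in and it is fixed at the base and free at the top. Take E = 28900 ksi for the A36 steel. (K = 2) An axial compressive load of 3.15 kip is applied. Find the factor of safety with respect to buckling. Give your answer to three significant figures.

d_o = 2.36 in, d_i = 2.02 in
I = π(d_o⁴ − d_i⁴)/64 = π(2.36⁴ − 2.020⁴)/64 = 0.7054 in⁴
Effective length L_e = K·L = 2 × 105 = 210.0 in
P_cr = π²EI / L_e² = π² × 28900×10³ × 0.7054 / 210.0² = 4.563×10^3 lb
Factor of safety n = P_cr / P = 4.5626 / 3.15 = 1.45

n ≈ 1.45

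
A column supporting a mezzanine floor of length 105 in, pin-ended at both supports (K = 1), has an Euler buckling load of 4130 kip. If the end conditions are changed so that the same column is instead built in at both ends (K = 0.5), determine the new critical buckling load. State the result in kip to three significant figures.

P_cr ∝ 1/K², so P_cr,new = P_cr,old × (K_old/K_new)² = 4130 × (1/0.5)²
= 4130 × 4.000 = 16500 kip

P_cr ≈ 16500 kip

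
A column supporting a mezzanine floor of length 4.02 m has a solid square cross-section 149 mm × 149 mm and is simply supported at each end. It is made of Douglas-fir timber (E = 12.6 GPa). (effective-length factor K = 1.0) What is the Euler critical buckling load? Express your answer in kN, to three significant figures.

I = a⁴/12 = 149⁴/12 = 4.107×10^7 mm⁴
I = 4.107×10^7 mm⁴ = 4.107×10^-5 m⁴
Effective length L_e = K·L = 1 × 4.02 = 4.020 m
P_cr = π²EI / L_e² = π² × 12.6×10⁹ × 4.107×10^-5 / 4.020² = 3.161×10^5 N

P_cr ≈ 316 kN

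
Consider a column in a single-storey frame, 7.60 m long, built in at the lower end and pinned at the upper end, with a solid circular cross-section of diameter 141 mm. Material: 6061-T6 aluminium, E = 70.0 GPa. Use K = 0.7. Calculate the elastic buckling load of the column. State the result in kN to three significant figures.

P_cr ≈ 474 kN

I = πd⁴/64 = π×141⁴/64 = 1.940×10^7 mm⁴
I = 1.940×10^7 mm⁴ = 1.940×10^-5 m⁴
Effective length L_e = K·L = 0.7 × 7.60 = 5.320 m
P_cr = π²EI / L_e² = π² × 70.0×10⁹ × 1.940×10^-5 / 5.320² = 4.736×10^5 N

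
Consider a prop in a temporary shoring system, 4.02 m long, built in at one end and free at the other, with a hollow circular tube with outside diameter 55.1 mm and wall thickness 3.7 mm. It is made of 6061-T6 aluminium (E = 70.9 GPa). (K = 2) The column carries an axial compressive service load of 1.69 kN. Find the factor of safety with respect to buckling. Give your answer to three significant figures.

Inner diameter d_i = 55.1 − 2×3.7 = 47.70 mm
I = π(d_o⁴ − d_i⁴)/64 = π(55.1⁴ − 47.70⁴)/64 = 1.983×10^5 mm⁴
I = 1.983×10^5 mm⁴ = 1.983×10^-7 m⁴
Effective length L_e = K·L = 2 × 4.02 = 8.040 m
P_cr = π²EI / L_e² = π² × 70.9×10⁹ × 1.983×10^-7 / 8.040² = 2.147×10^3 N
Factor of safety n = P_cr / P = 2.1470 / 1.69 = 1.27

n ≈ 1.27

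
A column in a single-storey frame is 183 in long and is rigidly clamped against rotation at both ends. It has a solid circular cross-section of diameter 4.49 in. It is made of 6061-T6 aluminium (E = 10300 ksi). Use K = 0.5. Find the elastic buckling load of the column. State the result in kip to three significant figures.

I = πd⁴/64 = π×4.49⁴/64 = 19.95 in⁴
Effective length L_e = K·L = 0.5 × 183 = 91.50 in
P_cr = π²EI / L_e² = π² × 10300×10³ × 19.95 / 91.50² = 2.422×10^5 lb

P_cr ≈ 242 kip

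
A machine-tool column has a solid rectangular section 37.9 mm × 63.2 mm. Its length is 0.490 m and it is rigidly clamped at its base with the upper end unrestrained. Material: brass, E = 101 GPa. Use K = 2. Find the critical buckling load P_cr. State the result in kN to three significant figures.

Buckling occurs about the weak axis: I_min = h·b³/12 with b = 37.9 mm (the shorter side).
I_min = 63.2×37.9³/12 = 2.867×10^5 mm⁴
I = 2.867×10^5 mm⁴ = 2.867×10^-7 m⁴
Effective length L_e = K·L = 2 × 0.490 = 0.9800 m
P_cr = π²EI / L_e² = π² × 101×10⁹ × 2.867×10^-7 / 0.9800² = 2.976×10^5 N

P_cr ≈ 298 kN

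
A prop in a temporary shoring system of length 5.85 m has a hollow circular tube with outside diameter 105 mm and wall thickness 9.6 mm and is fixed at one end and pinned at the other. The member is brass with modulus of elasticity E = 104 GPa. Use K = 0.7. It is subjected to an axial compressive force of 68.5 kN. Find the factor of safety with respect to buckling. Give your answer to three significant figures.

Inner diameter d_i = 105 − 2×9.6 = 85.80 mm
I = π(d_o⁴ − d_i⁴)/64 = π(105⁴ − 85.80⁴)/64 = 3.306×10^6 mm⁴
I = 3.306×10^6 mm⁴ = 3.306×10^-6 m⁴
Effective length L_e = K·L = 0.7 × 5.85 = 4.095 m
P_cr = π²EI / L_e² = π² × 104×10⁹ × 3.306×10^-6 / 4.095² = 2.024×10^5 N
Factor of safety n = P_cr / P = 202.38 / 68.5 = 2.95

n ≈ 2.95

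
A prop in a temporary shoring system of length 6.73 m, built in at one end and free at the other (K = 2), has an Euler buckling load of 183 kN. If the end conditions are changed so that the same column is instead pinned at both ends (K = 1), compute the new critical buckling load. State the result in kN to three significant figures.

P_cr ∝ 1/K², so P_cr,new = P_cr,old × (K_old/K_new)² = 183 × (2/1)²
= 183 × 4.000 = 732 kN

P_cr ≈ 732 kN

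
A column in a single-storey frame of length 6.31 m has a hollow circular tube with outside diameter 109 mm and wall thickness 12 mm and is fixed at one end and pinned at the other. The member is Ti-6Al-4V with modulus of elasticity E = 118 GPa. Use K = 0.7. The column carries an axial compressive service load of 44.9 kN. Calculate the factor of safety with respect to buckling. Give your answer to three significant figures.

Inner diameter d_i = 109 − 2×12 = 85.00 mm
I = π(d_o⁴ − d_i⁴)/64 = π(109⁴ − 85.00⁴)/64 = 4.367×10^6 mm⁴
I = 4.367×10^6 mm⁴ = 4.367×10^-6 m⁴
Effective length L_e = K·L = 0.7 × 6.31 = 4.417 m
P_cr = π²EI / L_e² = π² × 118×10⁹ × 4.367×10^-6 / 4.417² = 2.607×10^5 N
Factor of safety n = P_cr / P = 260.66 / 44.9 = 5.81

n ≈ 5.81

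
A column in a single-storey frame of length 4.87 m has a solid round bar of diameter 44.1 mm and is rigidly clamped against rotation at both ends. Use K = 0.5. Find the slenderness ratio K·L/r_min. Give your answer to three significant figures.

λ ≈ 221

For a solid circle r = d/4 = 44.1/4 = 11.02 mm
L_e = K·L = 0.5 × 4.87 m = 2.435 m = 2435.0 mm
λ = L_e / r_min = 2435.0 / 11.02 = 221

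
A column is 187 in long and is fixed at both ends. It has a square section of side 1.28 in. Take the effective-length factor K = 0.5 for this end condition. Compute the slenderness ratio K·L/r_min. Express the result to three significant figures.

For a square r = a/√12 = 1.28/√12 = 0.3695 in
L_e = K·L = 0.5 × 187 = 93.50 in
λ = L_e / r_min = 93.500 / 0.3695 = 253

λ ≈ 253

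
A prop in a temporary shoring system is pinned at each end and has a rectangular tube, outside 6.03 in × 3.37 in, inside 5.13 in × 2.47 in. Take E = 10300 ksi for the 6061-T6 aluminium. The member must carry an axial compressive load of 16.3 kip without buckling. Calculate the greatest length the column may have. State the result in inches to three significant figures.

Weak-axis I_min = (h_o·b_o³ − h_i·b_i³)/12 with b_o = 3.37, b_i = 2.470 in (shorter outer/inner sides).
I_min = (6.03×3.37³ − 5.130×2.470³)/12 = 12.79 in⁴
At the buckling limit P_cr = P = 1.630×10^4 lb
From P_cr = π²EI/(K·L)²:  L = (1/K)·√(π²EI/P_cr) = (1/1)·√(π²×1.03×10^7×12.79/1.630×10^4)
L = 282 in

L_max ≈ 282 in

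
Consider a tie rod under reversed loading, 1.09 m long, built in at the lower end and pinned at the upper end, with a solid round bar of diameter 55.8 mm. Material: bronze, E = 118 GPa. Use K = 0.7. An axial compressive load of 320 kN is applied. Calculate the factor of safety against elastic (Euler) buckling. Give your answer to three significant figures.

n ≈ 2.98

I = πd⁴/64 = π×55.8⁴/64 = 4.759×10^5 mm⁴
I = 4.759×10^5 mm⁴ = 4.759×10^-7 m⁴
Effective length L_e = K·L = 0.7 × 1.09 = 0.7630 m
P_cr = π²EI / L_e² = π² × 118×10⁹ × 4.759×10^-7 / 0.7630² = 9.520×10^5 N
Factor of safety n = P_cr / P = 952.01 / 320 = 2.98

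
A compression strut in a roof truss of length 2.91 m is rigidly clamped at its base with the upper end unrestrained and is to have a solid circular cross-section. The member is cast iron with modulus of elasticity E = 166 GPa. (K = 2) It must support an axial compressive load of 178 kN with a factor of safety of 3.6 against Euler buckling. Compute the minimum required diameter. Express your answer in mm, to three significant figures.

d ≈ 128 mm

Required P_cr = n·P = 3.6 × 178 = 640.8 kN
L_e = K·L = 2 × 2.91 = 5.820 m
Required I = P_cr·L_e²/(π²E) = 6.408×10^5 × 5.820² / (π² × 1.66×10^11) = 1.325×10^-5 m⁴
I_req = 1.325×10^7 mm⁴
Solid circle: I = πd⁴/64  ⇒  d = (64I/π)^(1/4) = (64×1.325×10^7/π)^(1/4) = 128 mm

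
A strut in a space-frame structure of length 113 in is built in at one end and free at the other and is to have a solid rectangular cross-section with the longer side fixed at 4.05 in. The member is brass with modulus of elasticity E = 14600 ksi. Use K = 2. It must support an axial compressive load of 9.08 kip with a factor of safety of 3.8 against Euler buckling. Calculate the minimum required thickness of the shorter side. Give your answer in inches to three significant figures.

Required P_cr = n·P = 3.8 × 9.08 = 34.50 kip
L_e = K·L = 2 × 113 = 226.0 in
Required I = P_cr·L_e²/(π²E) = 3.450×10^4 × 226.0² / (π² × 1.46×10^7) = 12.23 in⁴
Rectangle, weak axis: I_min = h·b³/12 with h = 4.05 in fixed  ⇒  b = (12I/h)^(1/3) = 3.31 in

b ≈ 3.31 in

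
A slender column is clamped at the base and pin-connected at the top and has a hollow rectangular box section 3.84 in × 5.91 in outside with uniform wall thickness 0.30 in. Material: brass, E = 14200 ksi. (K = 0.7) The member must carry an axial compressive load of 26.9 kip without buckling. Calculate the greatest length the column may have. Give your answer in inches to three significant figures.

L_max ≈ 369 in

Inner dimensions: h_i = 5.91 − 2×0.30 = 5.310 in, b_i = 3.84 − 2×0.30 = 3.240 in
Weak-axis I_min = (h_o·b_o³ − h_i·b_i³)/12 with b_o = 3.84, b_i = 3.240 in (shorter outer/inner sides).
I_min = (5.91×3.84³ − 5.310×3.240³)/12 = 12.84 in⁴
At the buckling limit P_cr = P = 2.690×10^4 lb
From P_cr = π²EI/(K·L)²:  L = (1/K)·√(π²EI/P_cr) = (1/0.7)·√(π²×1.42×10^7×12.84/2.690×10^4)
L = 369 in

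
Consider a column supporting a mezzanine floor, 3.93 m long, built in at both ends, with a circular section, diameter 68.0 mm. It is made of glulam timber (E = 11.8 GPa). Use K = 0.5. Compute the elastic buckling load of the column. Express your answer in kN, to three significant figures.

P_cr ≈ 31.7 kN

I = πd⁴/64 = π×68.0⁴/64 = 1.050×10^6 mm⁴
I = 1.050×10^6 mm⁴ = 1.050×10^-6 m⁴
Effective length L_e = K·L = 0.5 × 3.93 = 1.965 m
P_cr = π²EI / L_e² = π² × 11.8×10⁹ × 1.050×10^-6 / 1.965² = 3.166×10^4 N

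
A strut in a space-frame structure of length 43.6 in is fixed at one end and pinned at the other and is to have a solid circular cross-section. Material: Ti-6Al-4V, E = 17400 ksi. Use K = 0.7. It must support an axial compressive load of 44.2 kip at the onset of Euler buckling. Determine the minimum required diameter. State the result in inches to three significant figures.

L_e = K·L = 0.7 × 43.6 = 30.52 in
Required I = P_cr·L_e²/(π²E) = 4.420×10^4 × 30.52² / (π² × 1.74×10^7) = 0.2397 in⁴
Solid circle: I = πd⁴/64  ⇒  d = (64I/π)^(1/4) = (64×0.2397/π)^(1/4) = 1.49 in

d ≈ 1.49 in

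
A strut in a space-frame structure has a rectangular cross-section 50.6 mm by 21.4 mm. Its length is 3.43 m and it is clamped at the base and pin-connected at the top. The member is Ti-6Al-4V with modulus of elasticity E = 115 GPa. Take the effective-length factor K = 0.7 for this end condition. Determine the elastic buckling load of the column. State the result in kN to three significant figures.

Buckling occurs about the weak axis: I_min = h·b³/12 with b = 21.4 mm (the shorter side).
I_min = 50.6×21.4³/12 = 4.132×10^4 mm⁴
I = 4.132×10^4 mm⁴ = 4.132×10^-8 m⁴
Effective length L_e = K·L = 0.7 × 3.43 = 2.401 m
P_cr = π²EI / L_e² = π² × 115×10⁹ × 4.132×10^-8 / 2.401² = 8.136×10^3 N

P_cr ≈ 8.14 kN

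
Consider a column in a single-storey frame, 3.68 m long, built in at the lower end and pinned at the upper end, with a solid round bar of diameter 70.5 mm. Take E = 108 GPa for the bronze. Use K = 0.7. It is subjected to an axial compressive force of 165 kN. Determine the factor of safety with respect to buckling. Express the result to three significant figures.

n ≈ 1.18

I = πd⁴/64 = π×70.5⁴/64 = 1.213×10^6 mm⁴
I = 1.213×10^6 mm⁴ = 1.213×10^-6 m⁴
Effective length L_e = K·L = 0.7 × 3.68 = 2.576 m
P_cr = π²EI / L_e² = π² × 108×10⁹ × 1.213×10^-6 / 2.576² = 1.948×10^5 N
Factor of safety n = P_cr / P = 194.79 / 165 = 1.18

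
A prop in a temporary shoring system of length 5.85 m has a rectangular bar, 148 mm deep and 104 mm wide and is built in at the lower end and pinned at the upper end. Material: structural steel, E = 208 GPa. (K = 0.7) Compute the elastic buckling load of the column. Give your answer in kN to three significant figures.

Buckling occurs about the weak axis: I_min = h·b³/12 with b = 104 mm (the shorter side).
I_min = 148×104³/12 = 1.387×10^7 mm⁴
I = 1.387×10^7 mm⁴ = 1.387×10^-5 m⁴
Effective length L_e = K·L = 0.7 × 5.85 = 4.095 m
P_cr = π²EI / L_e² = π² × 208×10⁹ × 1.387×10^-5 / 4.095² = 1.698×10^6 N

P_cr ≈ 1700 kN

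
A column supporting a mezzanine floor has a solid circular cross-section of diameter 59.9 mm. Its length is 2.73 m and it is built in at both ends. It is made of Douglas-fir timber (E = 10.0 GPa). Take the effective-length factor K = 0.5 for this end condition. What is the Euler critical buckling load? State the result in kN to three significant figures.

P_cr ≈ 33.5 kN

I = πd⁴/64 = π×59.9⁴/64 = 6.319×10^5 mm⁴
I = 6.319×10^5 mm⁴ = 6.319×10^-7 m⁴
Effective length L_e = K·L = 0.5 × 2.73 = 1.365 m
P_cr = π²EI / L_e² = π² × 10.0×10⁹ × 6.319×10^-7 / 1.365² = 3.347×10^4 N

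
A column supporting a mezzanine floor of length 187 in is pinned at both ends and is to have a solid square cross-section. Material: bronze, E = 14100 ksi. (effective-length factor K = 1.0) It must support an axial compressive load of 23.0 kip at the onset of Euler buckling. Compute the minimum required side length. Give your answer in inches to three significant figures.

L_e = K·L = 1 × 187 = 187.0 in
Required I = P_cr·L_e²/(π²E) = 2.300×10^4 × 187.0² / (π² × 1.41×10^7) = 5.780 in⁴
Solid square: I = a⁴/12  ⇒  a = (12I)^(1/4) = (12×5.780)^(1/4) = 2.89 in

a ≈ 2.89 in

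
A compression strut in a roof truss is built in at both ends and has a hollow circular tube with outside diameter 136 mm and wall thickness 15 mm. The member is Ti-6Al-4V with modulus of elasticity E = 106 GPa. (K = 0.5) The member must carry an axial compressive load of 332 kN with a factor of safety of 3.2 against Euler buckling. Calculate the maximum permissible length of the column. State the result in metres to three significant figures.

L_max ≈ 6.46 m

Inner diameter d_i = 136 − 2×15 = 106.0 mm
I = π(d_o⁴ − d_i⁴)/64 = π(136⁴ − 106.0⁴)/64 = 1.060×10^7 mm⁴
I = 1.060×10^-5 m⁴
Required critical load P_cr = n·P = 3.2 × 332 = 1062 kN = 1.062×10^6 N
From P_cr = π²EI/(K·L)²:  L = (1/K)·√(π²EI/P_cr) = (1/0.5)·√(π²×1.06×10^11×1.060×10^-5/1.062×10^6)
L = 6.46 m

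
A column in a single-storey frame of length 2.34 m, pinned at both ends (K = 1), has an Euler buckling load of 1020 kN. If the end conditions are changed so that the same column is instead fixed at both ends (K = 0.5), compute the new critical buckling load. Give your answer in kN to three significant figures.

P_cr ∝ 1/K², so P_cr,new = P_cr,old × (K_old/K_new)² = 1020 × (1/0.5)²
= 1020 × 4.000 = 4080 kN

P_cr ≈ 4080 kN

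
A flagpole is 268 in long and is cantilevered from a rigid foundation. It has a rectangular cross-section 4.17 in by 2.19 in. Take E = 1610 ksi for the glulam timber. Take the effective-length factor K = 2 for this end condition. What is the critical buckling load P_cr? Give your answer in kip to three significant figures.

P_cr ≈ 0.202 kip

Buckling occurs about the weak axis: I_min = h·b³/12 with b = 2.19 in (the shorter side).
I_min = 4.17×2.19³/12 = 3.650 in⁴
Effective length L_e = K·L = 2 × 268 = 536.0 in
P_cr = π²EI / L_e² = π² × 1610×10³ × 3.650 / 536.0² = 201.9 lb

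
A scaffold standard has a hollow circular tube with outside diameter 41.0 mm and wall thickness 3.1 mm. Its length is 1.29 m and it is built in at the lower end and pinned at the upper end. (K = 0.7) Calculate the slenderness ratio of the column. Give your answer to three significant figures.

Inner diameter d_i = 41.0 − 2×3.1 = 34.80 mm
I = π(d_o⁴ − d_i⁴)/64 = π(41.0⁴ − 34.80⁴)/64 = 6.672×10^4 mm⁴
A = 369.1 mm²;  r_min = √(I/A) = √(6.672×10^4/369.1) = 13.44 mm
L_e = K·L = 0.7 × 1.29 m = 0.9030 m = 903.00 mm
λ = L_e / r_min = 903.00 / 13.44 = 67.2

λ ≈ 67.2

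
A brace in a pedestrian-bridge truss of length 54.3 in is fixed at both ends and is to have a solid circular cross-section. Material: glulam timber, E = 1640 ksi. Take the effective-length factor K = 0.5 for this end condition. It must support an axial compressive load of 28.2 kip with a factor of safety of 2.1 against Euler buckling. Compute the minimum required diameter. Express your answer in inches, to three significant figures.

d ≈ 2.72 in

Required P_cr = n·P = 2.1 × 28.2 = 59.22 kip
L_e = K·L = 0.5 × 54.3 = 27.15 in
Required I = P_cr·L_e²/(π²E) = 5.922×10^4 × 27.15² / (π² × 1.64×10^6) = 2.697 in⁴
Solid circle: I = πd⁴/64  ⇒  d = (64I/π)^(1/4) = (64×2.697/π)^(1/4) = 2.72 in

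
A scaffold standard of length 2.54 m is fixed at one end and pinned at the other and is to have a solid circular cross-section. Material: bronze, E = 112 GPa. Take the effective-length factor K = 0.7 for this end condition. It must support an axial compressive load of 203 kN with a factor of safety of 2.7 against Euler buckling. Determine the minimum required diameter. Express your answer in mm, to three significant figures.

Required P_cr = n·P = 2.7 × 203 = 548.1 kN
L_e = K·L = 0.7 × 2.54 = 1.778 m
Required I = P_cr·L_e²/(π²E) = 5.481×10^5 × 1.778² / (π² × 1.12×10^11) = 1.567×10^-6 m⁴
I_req = 1.567×10^6 mm⁴
Solid circle: I = πd⁴/64  ⇒  d = (64I/π)^(1/4) = (64×1.567×10^6/π)^(1/4) = 75.2 mm

d ≈ 75.2 mm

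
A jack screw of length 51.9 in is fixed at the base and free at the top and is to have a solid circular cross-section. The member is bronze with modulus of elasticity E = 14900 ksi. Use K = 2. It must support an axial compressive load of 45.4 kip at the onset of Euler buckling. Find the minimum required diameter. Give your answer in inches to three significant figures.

L_e = K·L = 2 × 51.9 = 103.8 in
Required I = P_cr·L_e²/(π²E) = 4.540×10^4 × 103.8² / (π² × 1.49×10^7) = 3.326 in⁴
Solid circle: I = πd⁴/64  ⇒  d = (64I/π)^(1/4) = (64×3.326/π)^(1/4) = 2.87 in

d ≈ 2.87 in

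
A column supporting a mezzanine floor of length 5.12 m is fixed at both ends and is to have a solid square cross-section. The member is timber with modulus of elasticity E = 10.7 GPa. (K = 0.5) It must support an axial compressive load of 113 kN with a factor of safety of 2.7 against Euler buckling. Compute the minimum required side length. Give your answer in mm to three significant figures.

Required P_cr = n·P = 2.7 × 113 = 305.1 kN
L_e = K·L = 0.5 × 5.12 = 2.560 m
Required I = P_cr·L_e²/(π²E) = 3.051×10^5 × 2.560² / (π² × 1.07×10^10) = 1.893×10^-5 m⁴
I_req = 1.893×10^7 mm⁴
Solid square: I = a⁴/12  ⇒  a = (12I)^(1/4) = (12×1.893×10^7)^(1/4) = 123 mm

a ≈ 123 mm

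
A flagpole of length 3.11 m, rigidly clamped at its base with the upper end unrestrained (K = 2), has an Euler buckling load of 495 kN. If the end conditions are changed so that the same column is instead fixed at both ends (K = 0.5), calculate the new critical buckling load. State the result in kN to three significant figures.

P_cr ∝ 1/K², so P_cr,new = P_cr,old × (K_old/K_new)² = 495 × (2/0.5)²
= 495 × 16.00 = 7920 kN

P_cr ≈ 7920 kN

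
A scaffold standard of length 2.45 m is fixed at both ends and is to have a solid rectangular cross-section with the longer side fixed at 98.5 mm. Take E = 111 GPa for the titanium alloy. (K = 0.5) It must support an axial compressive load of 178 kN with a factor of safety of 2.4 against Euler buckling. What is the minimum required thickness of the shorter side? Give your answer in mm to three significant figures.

b ≈ 41.5 mm

Required P_cr = n·P = 2.4 × 178 = 427.2 kN
L_e = K·L = 0.5 × 2.45 = 1.225 m
Required I = P_cr·L_e²/(π²E) = 4.272×10^5 × 1.225² / (π² × 1.11×10^11) = 5.852×10^-7 m⁴
I_req = 5.852×10^5 mm⁴
Rectangle, weak axis: I_min = h·b³/12 with h = 98.5 mm fixed  ⇒  b = (12I/h)^(1/3) = 41.5 mm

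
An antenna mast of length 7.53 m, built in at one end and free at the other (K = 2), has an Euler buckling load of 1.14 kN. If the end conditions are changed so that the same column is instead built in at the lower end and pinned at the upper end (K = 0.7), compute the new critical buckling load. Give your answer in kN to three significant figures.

P_cr ∝ 1/K², so P_cr,new = P_cr,old × (K_old/K_new)² = 1.14 × (2/0.7)²
= 1.14 × 8.163 = 9.31 kN

P_cr ≈ 9.31 kN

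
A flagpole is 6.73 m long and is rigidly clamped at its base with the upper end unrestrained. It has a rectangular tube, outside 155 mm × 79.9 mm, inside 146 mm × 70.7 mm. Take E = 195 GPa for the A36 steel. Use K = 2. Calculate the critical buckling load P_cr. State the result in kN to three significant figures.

Weak-axis I_min = (h_o·b_o³ − h_i·b_i³)/12 with b_o = 79.9, b_i = 70.70 mm (shorter outer/inner sides).
I_min = (155×79.9³ − 146.0×70.70³)/12 = 2.289×10^6 mm⁴
I = 2.289×10^6 mm⁴ = 2.289×10^-6 m⁴
Effective length L_e = K·L = 2 × 6.73 = 13.46 m
P_cr = π²EI / L_e² = π² × 195×10⁹ × 2.289×10^-6 / 13.46² = 2.432×10^4 N

P_cr ≈ 24.3 kN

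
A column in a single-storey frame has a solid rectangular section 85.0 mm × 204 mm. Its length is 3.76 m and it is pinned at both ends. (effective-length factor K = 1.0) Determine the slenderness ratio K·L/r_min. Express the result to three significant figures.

λ ≈ 153

For a rectangle r_min = b/√12 = 85.0/√12 = 24.54 mm
L_e = K·L = 1 × 3.76 m = 3.760 m = 3760.0 mm
λ = L_e / r_min = 3760.0 / 24.54 = 153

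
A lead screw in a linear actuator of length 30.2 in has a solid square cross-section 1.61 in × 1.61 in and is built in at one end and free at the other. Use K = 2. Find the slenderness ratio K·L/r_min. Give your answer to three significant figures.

λ ≈ 130

I = a⁴/12 = 1.61⁴/12 = 0.5599 in⁴
A = 2.592 in²;  r_min = √(I/A) = √(0.5599/2.592) = 0.4648 in
L_e = K·L = 2 × 30.2 = 60.40 in
λ = L_e / r_min = 60.400 / 0.4648 = 130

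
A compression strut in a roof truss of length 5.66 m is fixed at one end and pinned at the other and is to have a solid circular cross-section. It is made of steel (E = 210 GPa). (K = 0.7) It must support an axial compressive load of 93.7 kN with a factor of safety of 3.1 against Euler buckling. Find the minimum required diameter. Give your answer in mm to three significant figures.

d ≈ 81.8 mm

Required P_cr = n·P = 3.1 × 93.7 = 290.5 kN
L_e = K·L = 0.7 × 5.66 = 3.962 m
Required I = P_cr·L_e²/(π²E) = 2.905×10^5 × 3.962² / (π² × 2.10×10^11) = 2.200×10^-6 m⁴
I_req = 2.200×10^6 mm⁴
Solid circle: I = πd⁴/64  ⇒  d = (64I/π)^(1/4) = (64×2.200×10^6/π)^(1/4) = 81.8 mm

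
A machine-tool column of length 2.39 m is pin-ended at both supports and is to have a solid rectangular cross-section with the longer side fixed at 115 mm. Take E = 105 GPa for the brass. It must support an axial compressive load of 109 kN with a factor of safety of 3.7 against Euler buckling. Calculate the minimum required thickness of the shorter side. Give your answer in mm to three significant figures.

b ≈ 61.4 mm

Required P_cr = n·P = 3.7 × 109 = 403.3 kN
L_e = K·L = 1 × 2.39 = 2.390 m
Required I = P_cr·L_e²/(π²E) = 4.033×10^5 × 2.390² / (π² × 1.05×10^11) = 2.223×10^-6 m⁴
I_req = 2.223×10^6 mm⁴
Rectangle, weak axis: I_min = h·b³/12 with h = 115 mm fixed  ⇒  b = (12I/h)^(1/3) = 61.4 mm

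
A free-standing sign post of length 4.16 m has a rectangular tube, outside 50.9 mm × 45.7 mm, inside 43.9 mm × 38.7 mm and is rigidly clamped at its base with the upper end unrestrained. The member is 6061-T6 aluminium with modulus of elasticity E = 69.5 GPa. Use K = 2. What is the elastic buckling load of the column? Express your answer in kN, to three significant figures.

Weak-axis I_min = (h_o·b_o³ − h_i·b_i³)/12 with b_o = 45.7, b_i = 38.70 mm (shorter outer/inner sides).
I_min = (50.9×45.7³ − 43.90×38.70³)/12 = 1.928×10^5 mm⁴
I = 1.928×10^5 mm⁴ = 1.928×10^-7 m⁴
Effective length L_e = K·L = 2 × 4.16 = 8.320 m
P_cr = π²EI / L_e² = π² × 69.5×10⁹ × 1.928×10^-7 / 8.320² = 1.911×10^3 N

P_cr ≈ 1.91 kN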